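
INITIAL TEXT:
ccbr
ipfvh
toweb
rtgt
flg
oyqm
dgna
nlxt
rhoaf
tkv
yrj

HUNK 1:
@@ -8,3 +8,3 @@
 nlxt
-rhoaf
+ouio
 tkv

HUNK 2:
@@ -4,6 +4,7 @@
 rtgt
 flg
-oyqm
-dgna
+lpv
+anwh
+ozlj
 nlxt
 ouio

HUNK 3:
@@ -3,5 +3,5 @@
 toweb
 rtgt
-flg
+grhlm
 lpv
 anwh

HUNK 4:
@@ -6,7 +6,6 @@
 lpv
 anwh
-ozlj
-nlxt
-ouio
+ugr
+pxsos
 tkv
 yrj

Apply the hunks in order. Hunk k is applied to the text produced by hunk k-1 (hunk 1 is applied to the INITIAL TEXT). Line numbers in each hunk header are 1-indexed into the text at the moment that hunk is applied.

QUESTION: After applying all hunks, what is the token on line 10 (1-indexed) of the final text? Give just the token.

Answer: tkv

Derivation:
Hunk 1: at line 8 remove [rhoaf] add [ouio] -> 11 lines: ccbr ipfvh toweb rtgt flg oyqm dgna nlxt ouio tkv yrj
Hunk 2: at line 4 remove [oyqm,dgna] add [lpv,anwh,ozlj] -> 12 lines: ccbr ipfvh toweb rtgt flg lpv anwh ozlj nlxt ouio tkv yrj
Hunk 3: at line 3 remove [flg] add [grhlm] -> 12 lines: ccbr ipfvh toweb rtgt grhlm lpv anwh ozlj nlxt ouio tkv yrj
Hunk 4: at line 6 remove [ozlj,nlxt,ouio] add [ugr,pxsos] -> 11 lines: ccbr ipfvh toweb rtgt grhlm lpv anwh ugr pxsos tkv yrj
Final line 10: tkv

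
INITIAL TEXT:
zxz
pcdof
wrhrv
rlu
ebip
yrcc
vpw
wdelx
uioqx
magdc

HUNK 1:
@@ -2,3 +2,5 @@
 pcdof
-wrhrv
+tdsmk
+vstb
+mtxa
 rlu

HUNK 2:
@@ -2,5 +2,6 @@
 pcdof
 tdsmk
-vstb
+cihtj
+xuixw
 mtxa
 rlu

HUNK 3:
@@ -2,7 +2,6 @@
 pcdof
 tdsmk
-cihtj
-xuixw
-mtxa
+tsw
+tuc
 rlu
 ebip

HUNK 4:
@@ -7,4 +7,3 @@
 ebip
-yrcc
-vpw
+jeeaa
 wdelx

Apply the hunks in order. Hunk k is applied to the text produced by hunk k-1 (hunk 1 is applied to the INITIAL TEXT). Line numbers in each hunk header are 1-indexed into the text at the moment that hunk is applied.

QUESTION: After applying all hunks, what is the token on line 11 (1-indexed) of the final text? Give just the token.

Hunk 1: at line 2 remove [wrhrv] add [tdsmk,vstb,mtxa] -> 12 lines: zxz pcdof tdsmk vstb mtxa rlu ebip yrcc vpw wdelx uioqx magdc
Hunk 2: at line 2 remove [vstb] add [cihtj,xuixw] -> 13 lines: zxz pcdof tdsmk cihtj xuixw mtxa rlu ebip yrcc vpw wdelx uioqx magdc
Hunk 3: at line 2 remove [cihtj,xuixw,mtxa] add [tsw,tuc] -> 12 lines: zxz pcdof tdsmk tsw tuc rlu ebip yrcc vpw wdelx uioqx magdc
Hunk 4: at line 7 remove [yrcc,vpw] add [jeeaa] -> 11 lines: zxz pcdof tdsmk tsw tuc rlu ebip jeeaa wdelx uioqx magdc
Final line 11: magdc

Answer: magdc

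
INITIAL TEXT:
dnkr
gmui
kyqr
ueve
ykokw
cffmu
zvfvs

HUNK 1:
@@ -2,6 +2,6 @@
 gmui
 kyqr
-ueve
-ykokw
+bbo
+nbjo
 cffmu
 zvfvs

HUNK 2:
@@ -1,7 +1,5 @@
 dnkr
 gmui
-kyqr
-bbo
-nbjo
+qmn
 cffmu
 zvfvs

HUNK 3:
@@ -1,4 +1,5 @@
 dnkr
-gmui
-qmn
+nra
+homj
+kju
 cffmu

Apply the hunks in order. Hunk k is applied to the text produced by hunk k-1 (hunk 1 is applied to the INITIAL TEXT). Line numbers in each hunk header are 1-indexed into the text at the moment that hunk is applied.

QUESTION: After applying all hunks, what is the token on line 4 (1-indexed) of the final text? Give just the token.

Answer: kju

Derivation:
Hunk 1: at line 2 remove [ueve,ykokw] add [bbo,nbjo] -> 7 lines: dnkr gmui kyqr bbo nbjo cffmu zvfvs
Hunk 2: at line 1 remove [kyqr,bbo,nbjo] add [qmn] -> 5 lines: dnkr gmui qmn cffmu zvfvs
Hunk 3: at line 1 remove [gmui,qmn] add [nra,homj,kju] -> 6 lines: dnkr nra homj kju cffmu zvfvs
Final line 4: kju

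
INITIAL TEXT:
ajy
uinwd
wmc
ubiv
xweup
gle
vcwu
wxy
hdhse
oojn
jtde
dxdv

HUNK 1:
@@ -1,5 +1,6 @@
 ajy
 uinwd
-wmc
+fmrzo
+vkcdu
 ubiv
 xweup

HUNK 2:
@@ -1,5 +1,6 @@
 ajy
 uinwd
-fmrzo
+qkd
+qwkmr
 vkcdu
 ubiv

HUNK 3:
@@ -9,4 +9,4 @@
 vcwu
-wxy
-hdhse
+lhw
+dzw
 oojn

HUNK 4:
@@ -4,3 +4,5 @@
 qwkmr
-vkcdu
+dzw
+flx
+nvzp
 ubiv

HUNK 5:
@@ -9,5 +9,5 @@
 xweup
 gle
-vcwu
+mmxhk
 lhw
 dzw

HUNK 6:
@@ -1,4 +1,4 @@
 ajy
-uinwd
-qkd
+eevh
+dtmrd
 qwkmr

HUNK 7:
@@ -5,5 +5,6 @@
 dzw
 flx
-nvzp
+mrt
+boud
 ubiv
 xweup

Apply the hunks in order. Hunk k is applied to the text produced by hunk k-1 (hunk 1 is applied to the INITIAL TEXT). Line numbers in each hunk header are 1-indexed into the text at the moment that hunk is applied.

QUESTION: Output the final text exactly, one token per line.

Answer: ajy
eevh
dtmrd
qwkmr
dzw
flx
mrt
boud
ubiv
xweup
gle
mmxhk
lhw
dzw
oojn
jtde
dxdv

Derivation:
Hunk 1: at line 1 remove [wmc] add [fmrzo,vkcdu] -> 13 lines: ajy uinwd fmrzo vkcdu ubiv xweup gle vcwu wxy hdhse oojn jtde dxdv
Hunk 2: at line 1 remove [fmrzo] add [qkd,qwkmr] -> 14 lines: ajy uinwd qkd qwkmr vkcdu ubiv xweup gle vcwu wxy hdhse oojn jtde dxdv
Hunk 3: at line 9 remove [wxy,hdhse] add [lhw,dzw] -> 14 lines: ajy uinwd qkd qwkmr vkcdu ubiv xweup gle vcwu lhw dzw oojn jtde dxdv
Hunk 4: at line 4 remove [vkcdu] add [dzw,flx,nvzp] -> 16 lines: ajy uinwd qkd qwkmr dzw flx nvzp ubiv xweup gle vcwu lhw dzw oojn jtde dxdv
Hunk 5: at line 9 remove [vcwu] add [mmxhk] -> 16 lines: ajy uinwd qkd qwkmr dzw flx nvzp ubiv xweup gle mmxhk lhw dzw oojn jtde dxdv
Hunk 6: at line 1 remove [uinwd,qkd] add [eevh,dtmrd] -> 16 lines: ajy eevh dtmrd qwkmr dzw flx nvzp ubiv xweup gle mmxhk lhw dzw oojn jtde dxdv
Hunk 7: at line 5 remove [nvzp] add [mrt,boud] -> 17 lines: ajy eevh dtmrd qwkmr dzw flx mrt boud ubiv xweup gle mmxhk lhw dzw oojn jtde dxdv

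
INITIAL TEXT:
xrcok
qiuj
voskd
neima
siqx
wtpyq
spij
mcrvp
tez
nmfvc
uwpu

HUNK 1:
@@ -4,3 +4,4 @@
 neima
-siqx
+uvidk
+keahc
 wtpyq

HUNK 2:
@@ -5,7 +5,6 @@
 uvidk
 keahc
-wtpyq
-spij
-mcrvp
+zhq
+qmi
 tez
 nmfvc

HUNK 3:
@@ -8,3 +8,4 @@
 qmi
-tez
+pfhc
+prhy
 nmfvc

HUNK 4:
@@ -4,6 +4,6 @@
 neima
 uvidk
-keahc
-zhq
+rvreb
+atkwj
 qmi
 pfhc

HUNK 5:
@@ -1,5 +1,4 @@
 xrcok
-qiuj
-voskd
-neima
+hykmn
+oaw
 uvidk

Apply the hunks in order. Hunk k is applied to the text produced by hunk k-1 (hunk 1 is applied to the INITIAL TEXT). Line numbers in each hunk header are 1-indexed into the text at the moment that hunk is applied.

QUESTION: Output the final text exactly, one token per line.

Answer: xrcok
hykmn
oaw
uvidk
rvreb
atkwj
qmi
pfhc
prhy
nmfvc
uwpu

Derivation:
Hunk 1: at line 4 remove [siqx] add [uvidk,keahc] -> 12 lines: xrcok qiuj voskd neima uvidk keahc wtpyq spij mcrvp tez nmfvc uwpu
Hunk 2: at line 5 remove [wtpyq,spij,mcrvp] add [zhq,qmi] -> 11 lines: xrcok qiuj voskd neima uvidk keahc zhq qmi tez nmfvc uwpu
Hunk 3: at line 8 remove [tez] add [pfhc,prhy] -> 12 lines: xrcok qiuj voskd neima uvidk keahc zhq qmi pfhc prhy nmfvc uwpu
Hunk 4: at line 4 remove [keahc,zhq] add [rvreb,atkwj] -> 12 lines: xrcok qiuj voskd neima uvidk rvreb atkwj qmi pfhc prhy nmfvc uwpu
Hunk 5: at line 1 remove [qiuj,voskd,neima] add [hykmn,oaw] -> 11 lines: xrcok hykmn oaw uvidk rvreb atkwj qmi pfhc prhy nmfvc uwpu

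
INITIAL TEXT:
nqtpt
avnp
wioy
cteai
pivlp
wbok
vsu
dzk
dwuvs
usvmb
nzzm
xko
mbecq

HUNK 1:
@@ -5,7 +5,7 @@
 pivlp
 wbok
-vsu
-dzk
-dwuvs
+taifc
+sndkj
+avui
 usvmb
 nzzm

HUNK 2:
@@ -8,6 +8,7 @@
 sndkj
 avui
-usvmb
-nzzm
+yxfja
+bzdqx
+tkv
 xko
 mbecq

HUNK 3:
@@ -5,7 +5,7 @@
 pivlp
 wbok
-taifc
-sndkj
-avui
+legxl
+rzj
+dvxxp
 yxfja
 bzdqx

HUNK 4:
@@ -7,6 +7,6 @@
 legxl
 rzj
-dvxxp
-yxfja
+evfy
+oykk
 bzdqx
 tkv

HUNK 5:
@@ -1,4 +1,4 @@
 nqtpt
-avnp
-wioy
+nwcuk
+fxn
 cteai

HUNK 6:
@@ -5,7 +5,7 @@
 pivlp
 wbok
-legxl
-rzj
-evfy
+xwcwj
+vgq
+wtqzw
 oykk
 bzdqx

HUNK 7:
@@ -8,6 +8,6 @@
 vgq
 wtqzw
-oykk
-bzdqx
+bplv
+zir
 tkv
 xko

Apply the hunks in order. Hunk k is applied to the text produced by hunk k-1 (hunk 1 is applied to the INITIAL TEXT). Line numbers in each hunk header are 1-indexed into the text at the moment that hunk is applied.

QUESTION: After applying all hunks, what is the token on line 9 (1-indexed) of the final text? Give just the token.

Hunk 1: at line 5 remove [vsu,dzk,dwuvs] add [taifc,sndkj,avui] -> 13 lines: nqtpt avnp wioy cteai pivlp wbok taifc sndkj avui usvmb nzzm xko mbecq
Hunk 2: at line 8 remove [usvmb,nzzm] add [yxfja,bzdqx,tkv] -> 14 lines: nqtpt avnp wioy cteai pivlp wbok taifc sndkj avui yxfja bzdqx tkv xko mbecq
Hunk 3: at line 5 remove [taifc,sndkj,avui] add [legxl,rzj,dvxxp] -> 14 lines: nqtpt avnp wioy cteai pivlp wbok legxl rzj dvxxp yxfja bzdqx tkv xko mbecq
Hunk 4: at line 7 remove [dvxxp,yxfja] add [evfy,oykk] -> 14 lines: nqtpt avnp wioy cteai pivlp wbok legxl rzj evfy oykk bzdqx tkv xko mbecq
Hunk 5: at line 1 remove [avnp,wioy] add [nwcuk,fxn] -> 14 lines: nqtpt nwcuk fxn cteai pivlp wbok legxl rzj evfy oykk bzdqx tkv xko mbecq
Hunk 6: at line 5 remove [legxl,rzj,evfy] add [xwcwj,vgq,wtqzw] -> 14 lines: nqtpt nwcuk fxn cteai pivlp wbok xwcwj vgq wtqzw oykk bzdqx tkv xko mbecq
Hunk 7: at line 8 remove [oykk,bzdqx] add [bplv,zir] -> 14 lines: nqtpt nwcuk fxn cteai pivlp wbok xwcwj vgq wtqzw bplv zir tkv xko mbecq
Final line 9: wtqzw

Answer: wtqzw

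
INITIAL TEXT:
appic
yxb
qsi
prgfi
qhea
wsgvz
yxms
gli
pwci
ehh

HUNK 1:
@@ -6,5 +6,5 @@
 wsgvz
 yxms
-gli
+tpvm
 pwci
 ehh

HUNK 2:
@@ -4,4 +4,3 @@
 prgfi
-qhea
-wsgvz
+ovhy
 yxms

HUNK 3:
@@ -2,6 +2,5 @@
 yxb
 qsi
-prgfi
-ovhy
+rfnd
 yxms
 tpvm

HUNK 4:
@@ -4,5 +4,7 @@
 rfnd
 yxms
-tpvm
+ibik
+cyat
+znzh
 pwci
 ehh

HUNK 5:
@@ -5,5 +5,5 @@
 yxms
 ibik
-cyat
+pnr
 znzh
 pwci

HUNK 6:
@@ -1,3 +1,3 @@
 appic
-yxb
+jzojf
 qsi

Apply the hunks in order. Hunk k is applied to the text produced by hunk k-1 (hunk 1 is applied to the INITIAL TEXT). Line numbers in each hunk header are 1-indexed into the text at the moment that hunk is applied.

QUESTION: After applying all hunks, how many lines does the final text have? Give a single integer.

Answer: 10

Derivation:
Hunk 1: at line 6 remove [gli] add [tpvm] -> 10 lines: appic yxb qsi prgfi qhea wsgvz yxms tpvm pwci ehh
Hunk 2: at line 4 remove [qhea,wsgvz] add [ovhy] -> 9 lines: appic yxb qsi prgfi ovhy yxms tpvm pwci ehh
Hunk 3: at line 2 remove [prgfi,ovhy] add [rfnd] -> 8 lines: appic yxb qsi rfnd yxms tpvm pwci ehh
Hunk 4: at line 4 remove [tpvm] add [ibik,cyat,znzh] -> 10 lines: appic yxb qsi rfnd yxms ibik cyat znzh pwci ehh
Hunk 5: at line 5 remove [cyat] add [pnr] -> 10 lines: appic yxb qsi rfnd yxms ibik pnr znzh pwci ehh
Hunk 6: at line 1 remove [yxb] add [jzojf] -> 10 lines: appic jzojf qsi rfnd yxms ibik pnr znzh pwci ehh
Final line count: 10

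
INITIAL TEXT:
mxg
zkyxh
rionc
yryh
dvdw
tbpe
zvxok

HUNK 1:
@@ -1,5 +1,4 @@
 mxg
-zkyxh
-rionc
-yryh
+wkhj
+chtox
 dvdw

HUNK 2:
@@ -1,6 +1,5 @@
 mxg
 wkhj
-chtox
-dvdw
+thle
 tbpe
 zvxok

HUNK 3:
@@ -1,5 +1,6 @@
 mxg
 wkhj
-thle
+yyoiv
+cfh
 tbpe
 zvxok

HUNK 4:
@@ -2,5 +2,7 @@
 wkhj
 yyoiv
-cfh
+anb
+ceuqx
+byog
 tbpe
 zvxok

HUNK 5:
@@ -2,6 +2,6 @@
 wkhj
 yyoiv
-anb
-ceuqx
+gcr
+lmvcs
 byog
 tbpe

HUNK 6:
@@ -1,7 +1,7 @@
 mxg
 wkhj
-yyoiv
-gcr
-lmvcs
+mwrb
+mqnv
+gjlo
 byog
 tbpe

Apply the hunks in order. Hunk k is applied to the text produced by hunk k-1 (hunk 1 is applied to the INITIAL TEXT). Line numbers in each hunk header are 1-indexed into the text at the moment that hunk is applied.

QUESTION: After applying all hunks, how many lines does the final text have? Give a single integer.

Hunk 1: at line 1 remove [zkyxh,rionc,yryh] add [wkhj,chtox] -> 6 lines: mxg wkhj chtox dvdw tbpe zvxok
Hunk 2: at line 1 remove [chtox,dvdw] add [thle] -> 5 lines: mxg wkhj thle tbpe zvxok
Hunk 3: at line 1 remove [thle] add [yyoiv,cfh] -> 6 lines: mxg wkhj yyoiv cfh tbpe zvxok
Hunk 4: at line 2 remove [cfh] add [anb,ceuqx,byog] -> 8 lines: mxg wkhj yyoiv anb ceuqx byog tbpe zvxok
Hunk 5: at line 2 remove [anb,ceuqx] add [gcr,lmvcs] -> 8 lines: mxg wkhj yyoiv gcr lmvcs byog tbpe zvxok
Hunk 6: at line 1 remove [yyoiv,gcr,lmvcs] add [mwrb,mqnv,gjlo] -> 8 lines: mxg wkhj mwrb mqnv gjlo byog tbpe zvxok
Final line count: 8

Answer: 8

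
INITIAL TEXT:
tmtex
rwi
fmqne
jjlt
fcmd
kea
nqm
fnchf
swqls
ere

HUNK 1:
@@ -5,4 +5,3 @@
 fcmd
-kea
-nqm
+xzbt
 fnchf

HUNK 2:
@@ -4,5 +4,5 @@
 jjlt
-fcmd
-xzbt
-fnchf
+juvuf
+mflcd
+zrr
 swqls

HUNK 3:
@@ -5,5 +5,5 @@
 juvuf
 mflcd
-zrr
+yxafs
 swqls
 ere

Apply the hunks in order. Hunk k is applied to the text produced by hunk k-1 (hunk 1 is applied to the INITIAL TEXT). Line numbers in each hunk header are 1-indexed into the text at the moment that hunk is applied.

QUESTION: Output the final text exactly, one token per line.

Hunk 1: at line 5 remove [kea,nqm] add [xzbt] -> 9 lines: tmtex rwi fmqne jjlt fcmd xzbt fnchf swqls ere
Hunk 2: at line 4 remove [fcmd,xzbt,fnchf] add [juvuf,mflcd,zrr] -> 9 lines: tmtex rwi fmqne jjlt juvuf mflcd zrr swqls ere
Hunk 3: at line 5 remove [zrr] add [yxafs] -> 9 lines: tmtex rwi fmqne jjlt juvuf mflcd yxafs swqls ere

Answer: tmtex
rwi
fmqne
jjlt
juvuf
mflcd
yxafs
swqls
ere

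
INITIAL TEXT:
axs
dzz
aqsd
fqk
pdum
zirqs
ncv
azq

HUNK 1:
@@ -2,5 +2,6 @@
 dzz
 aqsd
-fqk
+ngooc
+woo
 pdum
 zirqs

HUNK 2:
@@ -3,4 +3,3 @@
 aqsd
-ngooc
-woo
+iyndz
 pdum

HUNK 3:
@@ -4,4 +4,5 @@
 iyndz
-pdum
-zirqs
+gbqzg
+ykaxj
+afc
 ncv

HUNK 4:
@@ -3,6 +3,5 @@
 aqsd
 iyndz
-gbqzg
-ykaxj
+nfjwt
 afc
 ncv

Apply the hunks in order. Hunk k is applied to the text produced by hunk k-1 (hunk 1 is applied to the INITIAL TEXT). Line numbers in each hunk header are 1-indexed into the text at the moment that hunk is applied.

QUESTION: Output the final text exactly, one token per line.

Hunk 1: at line 2 remove [fqk] add [ngooc,woo] -> 9 lines: axs dzz aqsd ngooc woo pdum zirqs ncv azq
Hunk 2: at line 3 remove [ngooc,woo] add [iyndz] -> 8 lines: axs dzz aqsd iyndz pdum zirqs ncv azq
Hunk 3: at line 4 remove [pdum,zirqs] add [gbqzg,ykaxj,afc] -> 9 lines: axs dzz aqsd iyndz gbqzg ykaxj afc ncv azq
Hunk 4: at line 3 remove [gbqzg,ykaxj] add [nfjwt] -> 8 lines: axs dzz aqsd iyndz nfjwt afc ncv azq

Answer: axs
dzz
aqsd
iyndz
nfjwt
afc
ncv
azq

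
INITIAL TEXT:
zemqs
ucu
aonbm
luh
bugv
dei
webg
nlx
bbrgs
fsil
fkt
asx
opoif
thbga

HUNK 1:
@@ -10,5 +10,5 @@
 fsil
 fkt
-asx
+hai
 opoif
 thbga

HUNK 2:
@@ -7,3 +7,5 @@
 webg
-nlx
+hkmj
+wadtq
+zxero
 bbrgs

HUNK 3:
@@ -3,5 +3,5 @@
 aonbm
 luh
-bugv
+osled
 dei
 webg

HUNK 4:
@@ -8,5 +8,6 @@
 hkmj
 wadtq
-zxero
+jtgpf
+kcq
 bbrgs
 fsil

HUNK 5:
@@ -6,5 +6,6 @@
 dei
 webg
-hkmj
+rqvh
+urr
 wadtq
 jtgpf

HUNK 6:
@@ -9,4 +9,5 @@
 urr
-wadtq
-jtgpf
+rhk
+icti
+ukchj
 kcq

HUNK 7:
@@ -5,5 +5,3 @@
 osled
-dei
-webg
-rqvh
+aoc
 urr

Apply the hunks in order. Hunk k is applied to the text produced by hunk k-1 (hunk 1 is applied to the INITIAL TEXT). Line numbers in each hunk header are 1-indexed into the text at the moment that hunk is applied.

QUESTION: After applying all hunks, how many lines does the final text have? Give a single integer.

Answer: 17

Derivation:
Hunk 1: at line 10 remove [asx] add [hai] -> 14 lines: zemqs ucu aonbm luh bugv dei webg nlx bbrgs fsil fkt hai opoif thbga
Hunk 2: at line 7 remove [nlx] add [hkmj,wadtq,zxero] -> 16 lines: zemqs ucu aonbm luh bugv dei webg hkmj wadtq zxero bbrgs fsil fkt hai opoif thbga
Hunk 3: at line 3 remove [bugv] add [osled] -> 16 lines: zemqs ucu aonbm luh osled dei webg hkmj wadtq zxero bbrgs fsil fkt hai opoif thbga
Hunk 4: at line 8 remove [zxero] add [jtgpf,kcq] -> 17 lines: zemqs ucu aonbm luh osled dei webg hkmj wadtq jtgpf kcq bbrgs fsil fkt hai opoif thbga
Hunk 5: at line 6 remove [hkmj] add [rqvh,urr] -> 18 lines: zemqs ucu aonbm luh osled dei webg rqvh urr wadtq jtgpf kcq bbrgs fsil fkt hai opoif thbga
Hunk 6: at line 9 remove [wadtq,jtgpf] add [rhk,icti,ukchj] -> 19 lines: zemqs ucu aonbm luh osled dei webg rqvh urr rhk icti ukchj kcq bbrgs fsil fkt hai opoif thbga
Hunk 7: at line 5 remove [dei,webg,rqvh] add [aoc] -> 17 lines: zemqs ucu aonbm luh osled aoc urr rhk icti ukchj kcq bbrgs fsil fkt hai opoif thbga
Final line count: 17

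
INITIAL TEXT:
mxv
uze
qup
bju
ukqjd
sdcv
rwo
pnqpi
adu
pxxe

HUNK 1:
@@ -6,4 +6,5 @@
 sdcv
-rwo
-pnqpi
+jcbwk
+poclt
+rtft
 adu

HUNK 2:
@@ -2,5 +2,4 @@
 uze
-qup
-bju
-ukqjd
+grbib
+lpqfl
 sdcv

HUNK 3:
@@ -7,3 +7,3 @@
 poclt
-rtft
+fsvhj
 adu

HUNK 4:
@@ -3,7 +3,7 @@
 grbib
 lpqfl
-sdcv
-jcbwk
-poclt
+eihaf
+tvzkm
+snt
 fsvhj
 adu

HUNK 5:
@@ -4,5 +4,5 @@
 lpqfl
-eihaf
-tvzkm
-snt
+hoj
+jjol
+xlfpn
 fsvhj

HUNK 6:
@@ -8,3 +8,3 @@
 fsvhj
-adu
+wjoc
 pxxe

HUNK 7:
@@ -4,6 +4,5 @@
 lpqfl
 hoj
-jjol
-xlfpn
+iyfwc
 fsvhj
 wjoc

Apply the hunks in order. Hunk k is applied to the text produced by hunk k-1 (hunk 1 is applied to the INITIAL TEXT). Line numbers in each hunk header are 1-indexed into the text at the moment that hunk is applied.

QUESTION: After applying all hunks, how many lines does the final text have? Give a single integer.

Answer: 9

Derivation:
Hunk 1: at line 6 remove [rwo,pnqpi] add [jcbwk,poclt,rtft] -> 11 lines: mxv uze qup bju ukqjd sdcv jcbwk poclt rtft adu pxxe
Hunk 2: at line 2 remove [qup,bju,ukqjd] add [grbib,lpqfl] -> 10 lines: mxv uze grbib lpqfl sdcv jcbwk poclt rtft adu pxxe
Hunk 3: at line 7 remove [rtft] add [fsvhj] -> 10 lines: mxv uze grbib lpqfl sdcv jcbwk poclt fsvhj adu pxxe
Hunk 4: at line 3 remove [sdcv,jcbwk,poclt] add [eihaf,tvzkm,snt] -> 10 lines: mxv uze grbib lpqfl eihaf tvzkm snt fsvhj adu pxxe
Hunk 5: at line 4 remove [eihaf,tvzkm,snt] add [hoj,jjol,xlfpn] -> 10 lines: mxv uze grbib lpqfl hoj jjol xlfpn fsvhj adu pxxe
Hunk 6: at line 8 remove [adu] add [wjoc] -> 10 lines: mxv uze grbib lpqfl hoj jjol xlfpn fsvhj wjoc pxxe
Hunk 7: at line 4 remove [jjol,xlfpn] add [iyfwc] -> 9 lines: mxv uze grbib lpqfl hoj iyfwc fsvhj wjoc pxxe
Final line count: 9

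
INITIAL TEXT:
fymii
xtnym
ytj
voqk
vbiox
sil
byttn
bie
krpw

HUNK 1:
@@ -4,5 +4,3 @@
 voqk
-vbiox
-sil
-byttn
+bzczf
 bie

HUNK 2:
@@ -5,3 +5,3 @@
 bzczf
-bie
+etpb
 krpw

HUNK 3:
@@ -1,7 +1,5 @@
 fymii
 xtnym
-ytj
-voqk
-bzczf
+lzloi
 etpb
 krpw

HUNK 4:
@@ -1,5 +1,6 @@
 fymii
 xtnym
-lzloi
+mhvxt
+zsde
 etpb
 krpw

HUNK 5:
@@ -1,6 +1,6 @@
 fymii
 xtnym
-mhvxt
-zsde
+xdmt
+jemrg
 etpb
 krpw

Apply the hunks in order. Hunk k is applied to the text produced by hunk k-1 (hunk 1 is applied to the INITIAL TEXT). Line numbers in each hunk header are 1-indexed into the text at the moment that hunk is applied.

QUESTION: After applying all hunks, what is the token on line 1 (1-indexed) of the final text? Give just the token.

Answer: fymii

Derivation:
Hunk 1: at line 4 remove [vbiox,sil,byttn] add [bzczf] -> 7 lines: fymii xtnym ytj voqk bzczf bie krpw
Hunk 2: at line 5 remove [bie] add [etpb] -> 7 lines: fymii xtnym ytj voqk bzczf etpb krpw
Hunk 3: at line 1 remove [ytj,voqk,bzczf] add [lzloi] -> 5 lines: fymii xtnym lzloi etpb krpw
Hunk 4: at line 1 remove [lzloi] add [mhvxt,zsde] -> 6 lines: fymii xtnym mhvxt zsde etpb krpw
Hunk 5: at line 1 remove [mhvxt,zsde] add [xdmt,jemrg] -> 6 lines: fymii xtnym xdmt jemrg etpb krpw
Final line 1: fymii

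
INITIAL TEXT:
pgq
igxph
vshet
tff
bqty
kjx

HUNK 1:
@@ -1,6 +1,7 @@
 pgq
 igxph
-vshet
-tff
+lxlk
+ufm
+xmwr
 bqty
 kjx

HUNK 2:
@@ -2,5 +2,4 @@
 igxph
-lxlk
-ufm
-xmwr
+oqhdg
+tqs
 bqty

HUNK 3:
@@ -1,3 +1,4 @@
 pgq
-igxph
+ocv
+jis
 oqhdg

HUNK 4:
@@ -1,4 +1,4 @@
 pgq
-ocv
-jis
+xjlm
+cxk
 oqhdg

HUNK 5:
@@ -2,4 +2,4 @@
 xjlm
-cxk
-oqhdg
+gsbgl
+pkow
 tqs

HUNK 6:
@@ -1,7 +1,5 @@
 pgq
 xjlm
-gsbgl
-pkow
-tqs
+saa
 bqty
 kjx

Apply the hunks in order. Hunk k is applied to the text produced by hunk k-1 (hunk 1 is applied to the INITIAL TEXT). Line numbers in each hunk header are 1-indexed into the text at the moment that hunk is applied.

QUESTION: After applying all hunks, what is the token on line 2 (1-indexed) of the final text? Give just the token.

Answer: xjlm

Derivation:
Hunk 1: at line 1 remove [vshet,tff] add [lxlk,ufm,xmwr] -> 7 lines: pgq igxph lxlk ufm xmwr bqty kjx
Hunk 2: at line 2 remove [lxlk,ufm,xmwr] add [oqhdg,tqs] -> 6 lines: pgq igxph oqhdg tqs bqty kjx
Hunk 3: at line 1 remove [igxph] add [ocv,jis] -> 7 lines: pgq ocv jis oqhdg tqs bqty kjx
Hunk 4: at line 1 remove [ocv,jis] add [xjlm,cxk] -> 7 lines: pgq xjlm cxk oqhdg tqs bqty kjx
Hunk 5: at line 2 remove [cxk,oqhdg] add [gsbgl,pkow] -> 7 lines: pgq xjlm gsbgl pkow tqs bqty kjx
Hunk 6: at line 1 remove [gsbgl,pkow,tqs] add [saa] -> 5 lines: pgq xjlm saa bqty kjx
Final line 2: xjlm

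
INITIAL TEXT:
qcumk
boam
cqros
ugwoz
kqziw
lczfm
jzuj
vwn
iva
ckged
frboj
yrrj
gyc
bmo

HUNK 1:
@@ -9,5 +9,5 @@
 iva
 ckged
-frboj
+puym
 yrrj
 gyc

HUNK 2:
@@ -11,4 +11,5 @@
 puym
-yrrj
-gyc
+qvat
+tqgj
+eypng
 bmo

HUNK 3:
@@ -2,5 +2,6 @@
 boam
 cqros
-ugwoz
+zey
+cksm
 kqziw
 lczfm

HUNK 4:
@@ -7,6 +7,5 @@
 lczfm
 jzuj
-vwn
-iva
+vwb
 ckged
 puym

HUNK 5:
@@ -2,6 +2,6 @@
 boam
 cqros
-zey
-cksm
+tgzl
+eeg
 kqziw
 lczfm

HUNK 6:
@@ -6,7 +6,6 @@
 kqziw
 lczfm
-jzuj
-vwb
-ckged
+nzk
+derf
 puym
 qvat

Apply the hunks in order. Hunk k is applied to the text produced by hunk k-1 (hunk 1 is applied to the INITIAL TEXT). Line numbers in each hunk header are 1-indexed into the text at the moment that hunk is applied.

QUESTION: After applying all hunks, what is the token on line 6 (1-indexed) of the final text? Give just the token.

Hunk 1: at line 9 remove [frboj] add [puym] -> 14 lines: qcumk boam cqros ugwoz kqziw lczfm jzuj vwn iva ckged puym yrrj gyc bmo
Hunk 2: at line 11 remove [yrrj,gyc] add [qvat,tqgj,eypng] -> 15 lines: qcumk boam cqros ugwoz kqziw lczfm jzuj vwn iva ckged puym qvat tqgj eypng bmo
Hunk 3: at line 2 remove [ugwoz] add [zey,cksm] -> 16 lines: qcumk boam cqros zey cksm kqziw lczfm jzuj vwn iva ckged puym qvat tqgj eypng bmo
Hunk 4: at line 7 remove [vwn,iva] add [vwb] -> 15 lines: qcumk boam cqros zey cksm kqziw lczfm jzuj vwb ckged puym qvat tqgj eypng bmo
Hunk 5: at line 2 remove [zey,cksm] add [tgzl,eeg] -> 15 lines: qcumk boam cqros tgzl eeg kqziw lczfm jzuj vwb ckged puym qvat tqgj eypng bmo
Hunk 6: at line 6 remove [jzuj,vwb,ckged] add [nzk,derf] -> 14 lines: qcumk boam cqros tgzl eeg kqziw lczfm nzk derf puym qvat tqgj eypng bmo
Final line 6: kqziw

Answer: kqziw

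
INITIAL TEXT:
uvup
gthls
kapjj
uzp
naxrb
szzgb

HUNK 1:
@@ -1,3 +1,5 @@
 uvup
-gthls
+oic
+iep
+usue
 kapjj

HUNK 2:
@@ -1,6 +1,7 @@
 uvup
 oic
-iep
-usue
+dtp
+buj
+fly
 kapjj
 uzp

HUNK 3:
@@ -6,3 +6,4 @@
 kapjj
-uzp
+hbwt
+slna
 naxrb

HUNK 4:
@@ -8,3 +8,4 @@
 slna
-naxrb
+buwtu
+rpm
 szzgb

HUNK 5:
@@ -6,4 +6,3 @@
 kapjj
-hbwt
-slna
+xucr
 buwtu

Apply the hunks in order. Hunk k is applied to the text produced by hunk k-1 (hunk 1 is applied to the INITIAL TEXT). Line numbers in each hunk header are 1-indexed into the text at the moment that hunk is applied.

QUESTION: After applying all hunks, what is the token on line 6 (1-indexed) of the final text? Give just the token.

Answer: kapjj

Derivation:
Hunk 1: at line 1 remove [gthls] add [oic,iep,usue] -> 8 lines: uvup oic iep usue kapjj uzp naxrb szzgb
Hunk 2: at line 1 remove [iep,usue] add [dtp,buj,fly] -> 9 lines: uvup oic dtp buj fly kapjj uzp naxrb szzgb
Hunk 3: at line 6 remove [uzp] add [hbwt,slna] -> 10 lines: uvup oic dtp buj fly kapjj hbwt slna naxrb szzgb
Hunk 4: at line 8 remove [naxrb] add [buwtu,rpm] -> 11 lines: uvup oic dtp buj fly kapjj hbwt slna buwtu rpm szzgb
Hunk 5: at line 6 remove [hbwt,slna] add [xucr] -> 10 lines: uvup oic dtp buj fly kapjj xucr buwtu rpm szzgb
Final line 6: kapjj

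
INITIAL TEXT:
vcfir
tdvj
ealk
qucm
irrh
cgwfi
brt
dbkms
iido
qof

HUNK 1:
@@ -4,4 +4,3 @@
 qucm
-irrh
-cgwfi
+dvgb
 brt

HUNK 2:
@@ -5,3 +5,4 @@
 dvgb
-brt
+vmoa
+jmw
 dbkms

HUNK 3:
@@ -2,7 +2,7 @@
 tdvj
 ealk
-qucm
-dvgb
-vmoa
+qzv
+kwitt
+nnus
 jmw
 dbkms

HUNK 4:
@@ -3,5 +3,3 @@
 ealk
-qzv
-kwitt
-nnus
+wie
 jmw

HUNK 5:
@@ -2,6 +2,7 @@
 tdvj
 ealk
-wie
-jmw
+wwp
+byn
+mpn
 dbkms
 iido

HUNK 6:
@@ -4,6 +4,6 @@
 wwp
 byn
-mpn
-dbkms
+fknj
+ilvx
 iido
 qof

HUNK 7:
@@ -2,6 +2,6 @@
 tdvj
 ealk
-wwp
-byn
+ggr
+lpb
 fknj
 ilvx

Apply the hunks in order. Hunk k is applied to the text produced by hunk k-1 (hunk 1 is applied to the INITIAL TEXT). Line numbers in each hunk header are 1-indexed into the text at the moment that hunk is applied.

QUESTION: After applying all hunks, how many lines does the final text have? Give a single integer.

Hunk 1: at line 4 remove [irrh,cgwfi] add [dvgb] -> 9 lines: vcfir tdvj ealk qucm dvgb brt dbkms iido qof
Hunk 2: at line 5 remove [brt] add [vmoa,jmw] -> 10 lines: vcfir tdvj ealk qucm dvgb vmoa jmw dbkms iido qof
Hunk 3: at line 2 remove [qucm,dvgb,vmoa] add [qzv,kwitt,nnus] -> 10 lines: vcfir tdvj ealk qzv kwitt nnus jmw dbkms iido qof
Hunk 4: at line 3 remove [qzv,kwitt,nnus] add [wie] -> 8 lines: vcfir tdvj ealk wie jmw dbkms iido qof
Hunk 5: at line 2 remove [wie,jmw] add [wwp,byn,mpn] -> 9 lines: vcfir tdvj ealk wwp byn mpn dbkms iido qof
Hunk 6: at line 4 remove [mpn,dbkms] add [fknj,ilvx] -> 9 lines: vcfir tdvj ealk wwp byn fknj ilvx iido qof
Hunk 7: at line 2 remove [wwp,byn] add [ggr,lpb] -> 9 lines: vcfir tdvj ealk ggr lpb fknj ilvx iido qof
Final line count: 9

Answer: 9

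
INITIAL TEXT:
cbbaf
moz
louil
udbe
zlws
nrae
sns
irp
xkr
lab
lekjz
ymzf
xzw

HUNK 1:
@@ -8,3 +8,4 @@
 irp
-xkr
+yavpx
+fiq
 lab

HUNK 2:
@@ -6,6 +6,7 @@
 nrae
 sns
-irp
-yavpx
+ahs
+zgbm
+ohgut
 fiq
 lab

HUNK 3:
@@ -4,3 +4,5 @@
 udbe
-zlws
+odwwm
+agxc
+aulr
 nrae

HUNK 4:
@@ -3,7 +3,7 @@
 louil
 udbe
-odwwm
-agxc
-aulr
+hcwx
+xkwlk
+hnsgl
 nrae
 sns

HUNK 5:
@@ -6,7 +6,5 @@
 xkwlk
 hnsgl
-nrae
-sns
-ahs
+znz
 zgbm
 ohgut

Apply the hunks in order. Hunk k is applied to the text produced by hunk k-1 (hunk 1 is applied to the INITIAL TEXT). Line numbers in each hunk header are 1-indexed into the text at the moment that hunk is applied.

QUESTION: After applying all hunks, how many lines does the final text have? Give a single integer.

Hunk 1: at line 8 remove [xkr] add [yavpx,fiq] -> 14 lines: cbbaf moz louil udbe zlws nrae sns irp yavpx fiq lab lekjz ymzf xzw
Hunk 2: at line 6 remove [irp,yavpx] add [ahs,zgbm,ohgut] -> 15 lines: cbbaf moz louil udbe zlws nrae sns ahs zgbm ohgut fiq lab lekjz ymzf xzw
Hunk 3: at line 4 remove [zlws] add [odwwm,agxc,aulr] -> 17 lines: cbbaf moz louil udbe odwwm agxc aulr nrae sns ahs zgbm ohgut fiq lab lekjz ymzf xzw
Hunk 4: at line 3 remove [odwwm,agxc,aulr] add [hcwx,xkwlk,hnsgl] -> 17 lines: cbbaf moz louil udbe hcwx xkwlk hnsgl nrae sns ahs zgbm ohgut fiq lab lekjz ymzf xzw
Hunk 5: at line 6 remove [nrae,sns,ahs] add [znz] -> 15 lines: cbbaf moz louil udbe hcwx xkwlk hnsgl znz zgbm ohgut fiq lab lekjz ymzf xzw
Final line count: 15

Answer: 15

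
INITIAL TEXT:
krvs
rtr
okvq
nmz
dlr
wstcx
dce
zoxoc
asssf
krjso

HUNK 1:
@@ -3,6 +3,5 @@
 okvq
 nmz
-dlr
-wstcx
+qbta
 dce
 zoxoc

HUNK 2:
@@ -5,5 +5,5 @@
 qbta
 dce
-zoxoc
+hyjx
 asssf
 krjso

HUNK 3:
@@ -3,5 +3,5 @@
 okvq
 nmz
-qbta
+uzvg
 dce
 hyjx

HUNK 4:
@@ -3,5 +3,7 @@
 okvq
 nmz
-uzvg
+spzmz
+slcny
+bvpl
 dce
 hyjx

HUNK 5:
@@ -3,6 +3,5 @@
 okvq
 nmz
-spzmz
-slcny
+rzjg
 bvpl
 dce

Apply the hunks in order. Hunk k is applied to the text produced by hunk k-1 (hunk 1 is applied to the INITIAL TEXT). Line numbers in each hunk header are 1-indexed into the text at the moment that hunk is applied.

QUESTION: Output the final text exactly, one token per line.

Hunk 1: at line 3 remove [dlr,wstcx] add [qbta] -> 9 lines: krvs rtr okvq nmz qbta dce zoxoc asssf krjso
Hunk 2: at line 5 remove [zoxoc] add [hyjx] -> 9 lines: krvs rtr okvq nmz qbta dce hyjx asssf krjso
Hunk 3: at line 3 remove [qbta] add [uzvg] -> 9 lines: krvs rtr okvq nmz uzvg dce hyjx asssf krjso
Hunk 4: at line 3 remove [uzvg] add [spzmz,slcny,bvpl] -> 11 lines: krvs rtr okvq nmz spzmz slcny bvpl dce hyjx asssf krjso
Hunk 5: at line 3 remove [spzmz,slcny] add [rzjg] -> 10 lines: krvs rtr okvq nmz rzjg bvpl dce hyjx asssf krjso

Answer: krvs
rtr
okvq
nmz
rzjg
bvpl
dce
hyjx
asssf
krjso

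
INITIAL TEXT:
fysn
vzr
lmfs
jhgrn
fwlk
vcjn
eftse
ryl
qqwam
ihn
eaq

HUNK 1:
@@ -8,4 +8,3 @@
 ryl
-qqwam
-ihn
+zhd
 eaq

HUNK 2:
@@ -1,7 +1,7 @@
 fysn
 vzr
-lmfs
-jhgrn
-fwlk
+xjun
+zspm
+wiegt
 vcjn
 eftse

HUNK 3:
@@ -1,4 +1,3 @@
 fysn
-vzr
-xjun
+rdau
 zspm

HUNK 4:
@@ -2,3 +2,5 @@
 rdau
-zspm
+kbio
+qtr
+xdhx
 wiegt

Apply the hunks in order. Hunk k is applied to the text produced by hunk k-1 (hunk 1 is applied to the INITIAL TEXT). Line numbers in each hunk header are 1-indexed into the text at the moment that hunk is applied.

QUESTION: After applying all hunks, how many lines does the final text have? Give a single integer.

Answer: 11

Derivation:
Hunk 1: at line 8 remove [qqwam,ihn] add [zhd] -> 10 lines: fysn vzr lmfs jhgrn fwlk vcjn eftse ryl zhd eaq
Hunk 2: at line 1 remove [lmfs,jhgrn,fwlk] add [xjun,zspm,wiegt] -> 10 lines: fysn vzr xjun zspm wiegt vcjn eftse ryl zhd eaq
Hunk 3: at line 1 remove [vzr,xjun] add [rdau] -> 9 lines: fysn rdau zspm wiegt vcjn eftse ryl zhd eaq
Hunk 4: at line 2 remove [zspm] add [kbio,qtr,xdhx] -> 11 lines: fysn rdau kbio qtr xdhx wiegt vcjn eftse ryl zhd eaq
Final line count: 11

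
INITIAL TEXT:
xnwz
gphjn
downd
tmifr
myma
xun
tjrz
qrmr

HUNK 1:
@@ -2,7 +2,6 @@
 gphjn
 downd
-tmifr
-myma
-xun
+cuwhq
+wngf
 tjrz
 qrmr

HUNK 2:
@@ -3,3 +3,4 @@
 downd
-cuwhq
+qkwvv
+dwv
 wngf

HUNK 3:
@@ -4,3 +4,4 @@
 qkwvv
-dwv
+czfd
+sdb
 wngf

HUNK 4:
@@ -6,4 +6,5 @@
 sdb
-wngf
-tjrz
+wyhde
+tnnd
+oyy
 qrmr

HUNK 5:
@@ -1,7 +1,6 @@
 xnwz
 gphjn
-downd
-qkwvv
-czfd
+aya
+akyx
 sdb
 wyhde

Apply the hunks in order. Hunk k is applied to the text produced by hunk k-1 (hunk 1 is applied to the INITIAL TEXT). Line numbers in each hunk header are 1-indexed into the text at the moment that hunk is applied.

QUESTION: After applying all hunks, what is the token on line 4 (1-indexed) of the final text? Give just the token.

Answer: akyx

Derivation:
Hunk 1: at line 2 remove [tmifr,myma,xun] add [cuwhq,wngf] -> 7 lines: xnwz gphjn downd cuwhq wngf tjrz qrmr
Hunk 2: at line 3 remove [cuwhq] add [qkwvv,dwv] -> 8 lines: xnwz gphjn downd qkwvv dwv wngf tjrz qrmr
Hunk 3: at line 4 remove [dwv] add [czfd,sdb] -> 9 lines: xnwz gphjn downd qkwvv czfd sdb wngf tjrz qrmr
Hunk 4: at line 6 remove [wngf,tjrz] add [wyhde,tnnd,oyy] -> 10 lines: xnwz gphjn downd qkwvv czfd sdb wyhde tnnd oyy qrmr
Hunk 5: at line 1 remove [downd,qkwvv,czfd] add [aya,akyx] -> 9 lines: xnwz gphjn aya akyx sdb wyhde tnnd oyy qrmr
Final line 4: akyx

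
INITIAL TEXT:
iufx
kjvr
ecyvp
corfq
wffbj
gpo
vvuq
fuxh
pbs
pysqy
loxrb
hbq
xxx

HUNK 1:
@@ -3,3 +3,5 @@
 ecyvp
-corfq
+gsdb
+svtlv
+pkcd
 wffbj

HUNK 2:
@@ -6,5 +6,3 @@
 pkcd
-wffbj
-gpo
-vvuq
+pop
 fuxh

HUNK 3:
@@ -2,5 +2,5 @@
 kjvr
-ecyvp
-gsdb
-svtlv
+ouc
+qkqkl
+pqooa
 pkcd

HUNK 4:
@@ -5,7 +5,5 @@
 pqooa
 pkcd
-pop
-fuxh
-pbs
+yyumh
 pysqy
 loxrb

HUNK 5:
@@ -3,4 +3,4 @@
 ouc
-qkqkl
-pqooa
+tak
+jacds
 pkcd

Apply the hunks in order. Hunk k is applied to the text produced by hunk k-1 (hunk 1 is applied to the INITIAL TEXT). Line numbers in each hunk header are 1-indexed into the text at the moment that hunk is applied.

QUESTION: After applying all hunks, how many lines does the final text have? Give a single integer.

Hunk 1: at line 3 remove [corfq] add [gsdb,svtlv,pkcd] -> 15 lines: iufx kjvr ecyvp gsdb svtlv pkcd wffbj gpo vvuq fuxh pbs pysqy loxrb hbq xxx
Hunk 2: at line 6 remove [wffbj,gpo,vvuq] add [pop] -> 13 lines: iufx kjvr ecyvp gsdb svtlv pkcd pop fuxh pbs pysqy loxrb hbq xxx
Hunk 3: at line 2 remove [ecyvp,gsdb,svtlv] add [ouc,qkqkl,pqooa] -> 13 lines: iufx kjvr ouc qkqkl pqooa pkcd pop fuxh pbs pysqy loxrb hbq xxx
Hunk 4: at line 5 remove [pop,fuxh,pbs] add [yyumh] -> 11 lines: iufx kjvr ouc qkqkl pqooa pkcd yyumh pysqy loxrb hbq xxx
Hunk 5: at line 3 remove [qkqkl,pqooa] add [tak,jacds] -> 11 lines: iufx kjvr ouc tak jacds pkcd yyumh pysqy loxrb hbq xxx
Final line count: 11

Answer: 11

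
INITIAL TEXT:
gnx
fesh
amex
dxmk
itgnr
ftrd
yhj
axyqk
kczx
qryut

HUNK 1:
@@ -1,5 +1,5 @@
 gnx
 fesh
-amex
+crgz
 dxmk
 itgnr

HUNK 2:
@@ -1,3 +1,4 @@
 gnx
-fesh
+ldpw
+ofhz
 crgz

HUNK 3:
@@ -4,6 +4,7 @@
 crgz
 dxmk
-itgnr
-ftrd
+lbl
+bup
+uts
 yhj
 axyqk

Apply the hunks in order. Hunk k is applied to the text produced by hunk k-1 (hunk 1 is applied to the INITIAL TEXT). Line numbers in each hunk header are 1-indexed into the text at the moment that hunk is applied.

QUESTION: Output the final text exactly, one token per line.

Hunk 1: at line 1 remove [amex] add [crgz] -> 10 lines: gnx fesh crgz dxmk itgnr ftrd yhj axyqk kczx qryut
Hunk 2: at line 1 remove [fesh] add [ldpw,ofhz] -> 11 lines: gnx ldpw ofhz crgz dxmk itgnr ftrd yhj axyqk kczx qryut
Hunk 3: at line 4 remove [itgnr,ftrd] add [lbl,bup,uts] -> 12 lines: gnx ldpw ofhz crgz dxmk lbl bup uts yhj axyqk kczx qryut

Answer: gnx
ldpw
ofhz
crgz
dxmk
lbl
bup
uts
yhj
axyqk
kczx
qryut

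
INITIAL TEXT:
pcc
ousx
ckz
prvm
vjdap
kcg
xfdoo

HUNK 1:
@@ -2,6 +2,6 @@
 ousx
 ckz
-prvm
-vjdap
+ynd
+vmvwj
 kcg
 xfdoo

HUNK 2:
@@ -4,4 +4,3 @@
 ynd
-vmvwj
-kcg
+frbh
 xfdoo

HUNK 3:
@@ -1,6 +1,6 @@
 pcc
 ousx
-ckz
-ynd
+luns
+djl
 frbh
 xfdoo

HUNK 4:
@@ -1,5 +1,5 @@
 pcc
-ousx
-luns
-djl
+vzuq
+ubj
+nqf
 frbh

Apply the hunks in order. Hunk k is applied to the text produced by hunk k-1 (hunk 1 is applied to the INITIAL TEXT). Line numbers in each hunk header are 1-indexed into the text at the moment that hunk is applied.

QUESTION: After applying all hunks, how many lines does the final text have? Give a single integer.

Answer: 6

Derivation:
Hunk 1: at line 2 remove [prvm,vjdap] add [ynd,vmvwj] -> 7 lines: pcc ousx ckz ynd vmvwj kcg xfdoo
Hunk 2: at line 4 remove [vmvwj,kcg] add [frbh] -> 6 lines: pcc ousx ckz ynd frbh xfdoo
Hunk 3: at line 1 remove [ckz,ynd] add [luns,djl] -> 6 lines: pcc ousx luns djl frbh xfdoo
Hunk 4: at line 1 remove [ousx,luns,djl] add [vzuq,ubj,nqf] -> 6 lines: pcc vzuq ubj nqf frbh xfdoo
Final line count: 6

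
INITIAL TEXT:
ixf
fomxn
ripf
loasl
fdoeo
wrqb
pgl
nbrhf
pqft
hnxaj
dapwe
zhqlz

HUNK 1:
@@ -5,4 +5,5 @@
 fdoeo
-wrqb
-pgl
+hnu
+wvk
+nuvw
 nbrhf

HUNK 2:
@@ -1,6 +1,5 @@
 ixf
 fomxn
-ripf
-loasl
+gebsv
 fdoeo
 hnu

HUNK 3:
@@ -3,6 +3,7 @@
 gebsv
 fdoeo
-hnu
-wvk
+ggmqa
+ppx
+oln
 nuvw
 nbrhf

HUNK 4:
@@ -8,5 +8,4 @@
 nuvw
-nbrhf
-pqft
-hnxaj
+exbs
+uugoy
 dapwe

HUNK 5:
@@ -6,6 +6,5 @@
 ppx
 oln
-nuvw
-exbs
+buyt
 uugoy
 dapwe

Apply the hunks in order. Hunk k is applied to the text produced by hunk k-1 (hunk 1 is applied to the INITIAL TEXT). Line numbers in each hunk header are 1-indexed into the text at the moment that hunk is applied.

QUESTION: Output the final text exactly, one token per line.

Answer: ixf
fomxn
gebsv
fdoeo
ggmqa
ppx
oln
buyt
uugoy
dapwe
zhqlz

Derivation:
Hunk 1: at line 5 remove [wrqb,pgl] add [hnu,wvk,nuvw] -> 13 lines: ixf fomxn ripf loasl fdoeo hnu wvk nuvw nbrhf pqft hnxaj dapwe zhqlz
Hunk 2: at line 1 remove [ripf,loasl] add [gebsv] -> 12 lines: ixf fomxn gebsv fdoeo hnu wvk nuvw nbrhf pqft hnxaj dapwe zhqlz
Hunk 3: at line 3 remove [hnu,wvk] add [ggmqa,ppx,oln] -> 13 lines: ixf fomxn gebsv fdoeo ggmqa ppx oln nuvw nbrhf pqft hnxaj dapwe zhqlz
Hunk 4: at line 8 remove [nbrhf,pqft,hnxaj] add [exbs,uugoy] -> 12 lines: ixf fomxn gebsv fdoeo ggmqa ppx oln nuvw exbs uugoy dapwe zhqlz
Hunk 5: at line 6 remove [nuvw,exbs] add [buyt] -> 11 lines: ixf fomxn gebsv fdoeo ggmqa ppx oln buyt uugoy dapwe zhqlz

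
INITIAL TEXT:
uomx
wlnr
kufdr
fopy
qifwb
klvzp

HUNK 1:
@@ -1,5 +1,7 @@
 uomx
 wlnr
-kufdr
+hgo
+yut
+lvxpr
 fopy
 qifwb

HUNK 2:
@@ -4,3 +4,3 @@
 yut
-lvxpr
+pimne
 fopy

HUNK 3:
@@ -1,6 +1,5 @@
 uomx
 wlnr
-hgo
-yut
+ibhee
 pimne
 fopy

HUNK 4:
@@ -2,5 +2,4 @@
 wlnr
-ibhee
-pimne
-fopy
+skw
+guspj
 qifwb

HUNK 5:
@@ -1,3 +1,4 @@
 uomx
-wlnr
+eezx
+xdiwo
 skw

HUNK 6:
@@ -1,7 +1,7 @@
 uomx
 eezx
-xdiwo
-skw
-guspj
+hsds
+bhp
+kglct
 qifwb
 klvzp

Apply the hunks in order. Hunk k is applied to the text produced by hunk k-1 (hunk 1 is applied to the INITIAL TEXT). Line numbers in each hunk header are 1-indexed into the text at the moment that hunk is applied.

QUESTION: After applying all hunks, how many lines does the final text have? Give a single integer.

Answer: 7

Derivation:
Hunk 1: at line 1 remove [kufdr] add [hgo,yut,lvxpr] -> 8 lines: uomx wlnr hgo yut lvxpr fopy qifwb klvzp
Hunk 2: at line 4 remove [lvxpr] add [pimne] -> 8 lines: uomx wlnr hgo yut pimne fopy qifwb klvzp
Hunk 3: at line 1 remove [hgo,yut] add [ibhee] -> 7 lines: uomx wlnr ibhee pimne fopy qifwb klvzp
Hunk 4: at line 2 remove [ibhee,pimne,fopy] add [skw,guspj] -> 6 lines: uomx wlnr skw guspj qifwb klvzp
Hunk 5: at line 1 remove [wlnr] add [eezx,xdiwo] -> 7 lines: uomx eezx xdiwo skw guspj qifwb klvzp
Hunk 6: at line 1 remove [xdiwo,skw,guspj] add [hsds,bhp,kglct] -> 7 lines: uomx eezx hsds bhp kglct qifwb klvzp
Final line count: 7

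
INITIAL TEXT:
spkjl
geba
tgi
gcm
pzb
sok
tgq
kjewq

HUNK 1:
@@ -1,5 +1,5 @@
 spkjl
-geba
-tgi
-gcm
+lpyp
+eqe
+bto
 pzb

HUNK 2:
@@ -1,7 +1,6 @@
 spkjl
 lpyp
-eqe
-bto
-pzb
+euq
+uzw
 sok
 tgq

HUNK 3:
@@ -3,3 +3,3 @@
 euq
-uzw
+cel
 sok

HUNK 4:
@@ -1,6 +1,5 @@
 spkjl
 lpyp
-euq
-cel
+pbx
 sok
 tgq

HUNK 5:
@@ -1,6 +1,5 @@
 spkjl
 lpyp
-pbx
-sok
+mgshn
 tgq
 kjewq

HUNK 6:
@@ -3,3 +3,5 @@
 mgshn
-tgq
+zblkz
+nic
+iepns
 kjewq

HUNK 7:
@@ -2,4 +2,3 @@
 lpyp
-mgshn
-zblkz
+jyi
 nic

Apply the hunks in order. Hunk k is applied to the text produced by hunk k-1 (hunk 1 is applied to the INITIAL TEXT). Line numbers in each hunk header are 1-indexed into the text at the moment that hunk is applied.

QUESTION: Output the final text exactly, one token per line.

Hunk 1: at line 1 remove [geba,tgi,gcm] add [lpyp,eqe,bto] -> 8 lines: spkjl lpyp eqe bto pzb sok tgq kjewq
Hunk 2: at line 1 remove [eqe,bto,pzb] add [euq,uzw] -> 7 lines: spkjl lpyp euq uzw sok tgq kjewq
Hunk 3: at line 3 remove [uzw] add [cel] -> 7 lines: spkjl lpyp euq cel sok tgq kjewq
Hunk 4: at line 1 remove [euq,cel] add [pbx] -> 6 lines: spkjl lpyp pbx sok tgq kjewq
Hunk 5: at line 1 remove [pbx,sok] add [mgshn] -> 5 lines: spkjl lpyp mgshn tgq kjewq
Hunk 6: at line 3 remove [tgq] add [zblkz,nic,iepns] -> 7 lines: spkjl lpyp mgshn zblkz nic iepns kjewq
Hunk 7: at line 2 remove [mgshn,zblkz] add [jyi] -> 6 lines: spkjl lpyp jyi nic iepns kjewq

Answer: spkjl
lpyp
jyi
nic
iepns
kjewq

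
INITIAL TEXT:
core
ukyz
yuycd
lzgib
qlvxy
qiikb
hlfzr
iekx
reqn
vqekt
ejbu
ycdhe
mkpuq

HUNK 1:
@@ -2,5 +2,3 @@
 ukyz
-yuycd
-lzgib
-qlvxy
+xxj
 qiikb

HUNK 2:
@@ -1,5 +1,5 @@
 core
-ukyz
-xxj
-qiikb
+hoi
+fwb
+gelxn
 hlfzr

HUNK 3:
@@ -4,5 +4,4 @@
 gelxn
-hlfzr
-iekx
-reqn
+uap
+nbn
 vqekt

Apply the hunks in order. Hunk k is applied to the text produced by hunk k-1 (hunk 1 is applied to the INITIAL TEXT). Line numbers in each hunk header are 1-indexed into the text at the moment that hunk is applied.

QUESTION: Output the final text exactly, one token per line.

Hunk 1: at line 2 remove [yuycd,lzgib,qlvxy] add [xxj] -> 11 lines: core ukyz xxj qiikb hlfzr iekx reqn vqekt ejbu ycdhe mkpuq
Hunk 2: at line 1 remove [ukyz,xxj,qiikb] add [hoi,fwb,gelxn] -> 11 lines: core hoi fwb gelxn hlfzr iekx reqn vqekt ejbu ycdhe mkpuq
Hunk 3: at line 4 remove [hlfzr,iekx,reqn] add [uap,nbn] -> 10 lines: core hoi fwb gelxn uap nbn vqekt ejbu ycdhe mkpuq

Answer: core
hoi
fwb
gelxn
uap
nbn
vqekt
ejbu
ycdhe
mkpuq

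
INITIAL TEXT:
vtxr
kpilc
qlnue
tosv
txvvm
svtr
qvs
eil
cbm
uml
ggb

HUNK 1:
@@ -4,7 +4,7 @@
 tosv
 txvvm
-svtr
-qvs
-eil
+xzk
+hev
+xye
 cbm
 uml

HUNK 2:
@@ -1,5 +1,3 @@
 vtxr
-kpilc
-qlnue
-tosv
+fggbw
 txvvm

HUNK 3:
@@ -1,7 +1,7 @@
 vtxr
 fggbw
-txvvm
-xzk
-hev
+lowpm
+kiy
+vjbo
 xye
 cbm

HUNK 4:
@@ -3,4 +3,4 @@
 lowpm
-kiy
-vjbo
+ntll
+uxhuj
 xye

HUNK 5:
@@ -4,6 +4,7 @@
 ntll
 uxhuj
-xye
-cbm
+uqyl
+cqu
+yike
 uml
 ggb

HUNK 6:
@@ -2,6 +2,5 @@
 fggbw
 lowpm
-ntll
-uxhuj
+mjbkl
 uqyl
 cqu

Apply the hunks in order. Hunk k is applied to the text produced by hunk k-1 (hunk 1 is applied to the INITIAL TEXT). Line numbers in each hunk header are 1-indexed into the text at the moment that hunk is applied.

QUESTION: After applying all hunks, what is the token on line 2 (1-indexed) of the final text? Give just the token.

Hunk 1: at line 4 remove [svtr,qvs,eil] add [xzk,hev,xye] -> 11 lines: vtxr kpilc qlnue tosv txvvm xzk hev xye cbm uml ggb
Hunk 2: at line 1 remove [kpilc,qlnue,tosv] add [fggbw] -> 9 lines: vtxr fggbw txvvm xzk hev xye cbm uml ggb
Hunk 3: at line 1 remove [txvvm,xzk,hev] add [lowpm,kiy,vjbo] -> 9 lines: vtxr fggbw lowpm kiy vjbo xye cbm uml ggb
Hunk 4: at line 3 remove [kiy,vjbo] add [ntll,uxhuj] -> 9 lines: vtxr fggbw lowpm ntll uxhuj xye cbm uml ggb
Hunk 5: at line 4 remove [xye,cbm] add [uqyl,cqu,yike] -> 10 lines: vtxr fggbw lowpm ntll uxhuj uqyl cqu yike uml ggb
Hunk 6: at line 2 remove [ntll,uxhuj] add [mjbkl] -> 9 lines: vtxr fggbw lowpm mjbkl uqyl cqu yike uml ggb
Final line 2: fggbw

Answer: fggbw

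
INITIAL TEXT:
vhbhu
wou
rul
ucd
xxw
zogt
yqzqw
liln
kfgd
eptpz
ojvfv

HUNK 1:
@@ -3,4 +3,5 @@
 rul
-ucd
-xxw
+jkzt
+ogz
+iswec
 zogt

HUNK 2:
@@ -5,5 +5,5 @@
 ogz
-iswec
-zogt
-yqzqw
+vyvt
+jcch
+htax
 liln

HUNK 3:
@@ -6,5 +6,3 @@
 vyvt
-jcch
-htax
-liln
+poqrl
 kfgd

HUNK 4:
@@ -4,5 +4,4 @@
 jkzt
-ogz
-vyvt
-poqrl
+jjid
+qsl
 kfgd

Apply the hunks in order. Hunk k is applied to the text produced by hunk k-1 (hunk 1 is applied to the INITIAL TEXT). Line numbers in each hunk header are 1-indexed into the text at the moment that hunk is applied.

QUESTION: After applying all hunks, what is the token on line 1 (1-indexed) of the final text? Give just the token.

Hunk 1: at line 3 remove [ucd,xxw] add [jkzt,ogz,iswec] -> 12 lines: vhbhu wou rul jkzt ogz iswec zogt yqzqw liln kfgd eptpz ojvfv
Hunk 2: at line 5 remove [iswec,zogt,yqzqw] add [vyvt,jcch,htax] -> 12 lines: vhbhu wou rul jkzt ogz vyvt jcch htax liln kfgd eptpz ojvfv
Hunk 3: at line 6 remove [jcch,htax,liln] add [poqrl] -> 10 lines: vhbhu wou rul jkzt ogz vyvt poqrl kfgd eptpz ojvfv
Hunk 4: at line 4 remove [ogz,vyvt,poqrl] add [jjid,qsl] -> 9 lines: vhbhu wou rul jkzt jjid qsl kfgd eptpz ojvfv
Final line 1: vhbhu

Answer: vhbhu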